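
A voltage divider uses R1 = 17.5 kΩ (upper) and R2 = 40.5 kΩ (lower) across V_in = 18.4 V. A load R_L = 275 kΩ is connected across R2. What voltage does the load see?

R2 ‖ R_L = (40.5 × 275)/(40.5 + 275) = 35.30 kΩ.
Then V_out = V_in · R2'/(R1 + R2') = 18.4 × 35.30/52.80 = 12.30 V.

V_out ≈ 12.3 V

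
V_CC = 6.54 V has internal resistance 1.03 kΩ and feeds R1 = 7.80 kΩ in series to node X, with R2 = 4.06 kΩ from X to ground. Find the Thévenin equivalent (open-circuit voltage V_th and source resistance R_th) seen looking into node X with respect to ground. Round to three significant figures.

V_th ≈ 2.06 V, R_th ≈ 2.78 kΩ

R1' = 1.03 + 7.80 = 8.830 kΩ (source resistance + R1).
V_th is the unloaded tap voltage: V_CC · R2/(R1'+R2) = 6.54 × 0.3150 = 2.060 V.
Looking into X with the source shorted: R_th = R1'·R2/(R1'+R2) = 8.830 × 4.06/12.89 = 2.781 kΩ.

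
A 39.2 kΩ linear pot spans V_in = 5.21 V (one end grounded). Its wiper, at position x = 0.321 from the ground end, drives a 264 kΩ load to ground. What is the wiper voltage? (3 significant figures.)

Split the track: R_lower = x·R_p = 12.58 kΩ, R_upper = (1−x)·R_p = 26.62 kΩ.
Lower segment in parallel with the load: 12.58 ‖ 264 = 12.01 kΩ.
V_out = 5.21 × 12.01/(26.62 + 12.01) = 1.620 V.
(Unloaded: V_out = x·V_in = 1.67 V.)

V_out ≈ 1.62 V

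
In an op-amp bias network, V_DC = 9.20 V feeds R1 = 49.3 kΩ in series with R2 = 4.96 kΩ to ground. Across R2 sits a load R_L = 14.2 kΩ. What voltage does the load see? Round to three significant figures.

First combine the lower leg with the load: R2 ‖ R_L = 3.676 kΩ.
Then V_out = V_DC · R2'/(R1 + R2') = 9.20 × 3.676/52.98 = 0.6384 V.
(Unloaded it would be 0.841 V; the load pulls it down.)

V_out ≈ 0.638 V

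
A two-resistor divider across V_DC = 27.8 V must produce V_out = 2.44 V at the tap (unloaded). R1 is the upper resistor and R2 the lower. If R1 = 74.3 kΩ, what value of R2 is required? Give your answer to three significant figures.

R2 ≈ 7.15 kΩ

Required fraction k = V_out/V_DC = 0.08777.
Rearranging, R2 = R1·k/(1−k) = 74.3 × 0.09621 = 7.149 kΩ.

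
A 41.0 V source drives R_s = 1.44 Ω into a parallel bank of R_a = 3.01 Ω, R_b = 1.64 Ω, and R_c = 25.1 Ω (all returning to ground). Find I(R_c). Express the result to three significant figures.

Equivalent of the parallel group: R_p = 1.019 Ω.
V_A = 41.0 × 1.019/2.459 = 16.99 V.
I(R_c) = V_A / R_c = 16.99/25.1 = 0.6767 A.
(Equivalently: I_total = 16.68 A, then current-divider fraction G_k/ΣG = 0.04058.)

I ≈ 0.677 A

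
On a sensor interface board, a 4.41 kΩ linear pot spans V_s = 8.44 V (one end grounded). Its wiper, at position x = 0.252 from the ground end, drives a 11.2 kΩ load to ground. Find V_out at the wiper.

Lower segment x·R_p = 1.111 kΩ; upper segment (1−x)·R_p = 3.299 kΩ.
R_L loads the lower segment: effective lower R = 1.011 kΩ.
Loaded-divider output: V_out = 8.44 × 0.2346 = 1.980 V.

V_out ≈ 1.98 V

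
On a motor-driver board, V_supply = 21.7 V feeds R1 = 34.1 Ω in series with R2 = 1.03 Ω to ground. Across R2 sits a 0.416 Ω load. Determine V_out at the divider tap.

V_out ≈ 0.187 V

The load sits in parallel with R2, giving an effective lower resistance R2' = R2·R_L/(R2+R_L) = 0.2963 Ω.
Now apply the divider: V_out = 21.7 × 0.008615 = 0.1869 V.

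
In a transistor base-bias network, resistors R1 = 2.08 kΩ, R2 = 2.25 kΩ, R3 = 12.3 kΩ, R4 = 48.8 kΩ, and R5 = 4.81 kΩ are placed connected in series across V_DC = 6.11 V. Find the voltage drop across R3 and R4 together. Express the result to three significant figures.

Series total: ΣR = 2.08 + 2.25 + 12.3 + 48.8 + 4.81 = 70.24 kΩ.
R_{R3..R4} = 12.3 + 48.8 = 61.10 kΩ.
By the voltage-divider rule, V = 6.11 × 61.10/70.24 = 5.315 V.

V ≈ 5.31 V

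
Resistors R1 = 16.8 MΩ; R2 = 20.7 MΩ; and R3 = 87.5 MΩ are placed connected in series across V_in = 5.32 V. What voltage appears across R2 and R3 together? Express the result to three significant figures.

V ≈ 4.60 V

Total series resistance ΣR = 16.8 + 20.7 + 87.5 = 125.0 MΩ.
R_{R2..R3} = 20.7 + 87.5 = 108.2 MΩ.
V = V_in · R/ΣR = 5.32 × 0.8656 = 4.605 V.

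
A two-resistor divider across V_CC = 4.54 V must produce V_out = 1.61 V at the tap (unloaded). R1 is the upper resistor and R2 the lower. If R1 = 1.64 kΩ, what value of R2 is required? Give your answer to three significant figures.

R2 ≈ 0.901 kΩ

Required fraction k = V_out/V_CC = 0.3546.
R2 = R1 · 0.3546/(1 − 0.3546) = 0.9012 kΩ.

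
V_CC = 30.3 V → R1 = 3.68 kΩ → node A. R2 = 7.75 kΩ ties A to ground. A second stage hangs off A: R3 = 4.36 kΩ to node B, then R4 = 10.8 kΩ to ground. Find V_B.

V_B ≈ 12.6 V

The second stage (R3 + R4 = 15.16 kΩ) loads node A in parallel with R2.
R2 ‖ (R3+R4) = 5.128 kΩ.
V_A = 30.3 × 5.128/(3.68 + 5.128) = 17.64 V.
Stage 2 is unloaded, so V_B = V_A · R4/(R3+R4) = 17.64 × 10.8/15.16 = 12.57 V.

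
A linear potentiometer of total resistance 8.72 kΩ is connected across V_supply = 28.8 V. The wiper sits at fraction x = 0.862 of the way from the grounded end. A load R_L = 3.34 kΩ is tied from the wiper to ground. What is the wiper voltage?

V_out ≈ 18.9 V

Lower segment x·R_p = 7.517 kΩ; upper segment (1−x)·R_p = 1.203 kΩ.
R_L loads the lower segment: effective lower R = 2.312 kΩ.
Loaded-divider output: V_out = 28.8 × 0.6577 = 18.94 V.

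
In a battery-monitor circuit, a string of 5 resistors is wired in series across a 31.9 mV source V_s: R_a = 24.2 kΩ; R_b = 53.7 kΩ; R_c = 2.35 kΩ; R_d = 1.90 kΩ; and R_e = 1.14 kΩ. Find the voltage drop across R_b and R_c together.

ΣR = 24.2 + 53.7 + 2.35 + 1.90 + 1.14 = 83.29 kΩ.
R_{R_b..R_c} = 53.7 + 2.35 = 56.05 kΩ.
Voltage divider: V = V_s · (56.05 / 83.29) = 31.9 × 0.6729 = 21.47 mV.

V ≈ 21.5 mV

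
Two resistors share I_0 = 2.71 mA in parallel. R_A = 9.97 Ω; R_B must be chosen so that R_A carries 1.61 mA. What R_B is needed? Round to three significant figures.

R_B ≈ 14.6 Ω

Two-branch current divider: I_A = I_0 · R_B/(R_A + R_B).
1.61/2.71 = R_B/(R_A + R_B) → R_B = R_A · (0.5941)/(1 − 0.5941) = 9.97 × 1.464 = 14.59 Ω.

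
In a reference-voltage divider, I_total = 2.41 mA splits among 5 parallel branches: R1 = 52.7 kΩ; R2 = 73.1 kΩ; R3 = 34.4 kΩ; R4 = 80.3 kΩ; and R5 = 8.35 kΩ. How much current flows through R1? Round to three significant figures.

Conductances: ΣG = 1/52.7 + 1/73.1 + 1/34.4 + 1/80.3 + 1/8.35 = 0.1939 (1/kΩ).
Current divider: I(R1) = I_total · G_k/ΣG = 2.41 × (0.01898/0.1939) = 2.41 × 0.09784 = 0.2358 mA.

I ≈ 0.236 mA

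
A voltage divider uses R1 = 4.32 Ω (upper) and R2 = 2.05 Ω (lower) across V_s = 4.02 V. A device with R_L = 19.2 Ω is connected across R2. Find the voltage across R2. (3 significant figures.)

First combine the lower leg with the load: R2 ‖ R_L = 1.852 Ω.
Voltage divider with the loaded lower leg: V_out = 4.02 × 1.852/(4.32 + 1.852) = 4.02 × 0.3001 = 1.206 V.

V_out ≈ 1.21 V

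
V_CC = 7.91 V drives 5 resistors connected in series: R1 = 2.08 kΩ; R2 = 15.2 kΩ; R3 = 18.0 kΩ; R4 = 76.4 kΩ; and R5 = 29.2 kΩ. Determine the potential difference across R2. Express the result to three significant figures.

V ≈ 0.853 V

Series total: ΣR = 2.08 + 15.2 + 18.0 + 76.4 + 29.2 = 140.9 kΩ.
By the voltage-divider rule, V = 7.91 × 15.20/140.9 = 0.8534 V.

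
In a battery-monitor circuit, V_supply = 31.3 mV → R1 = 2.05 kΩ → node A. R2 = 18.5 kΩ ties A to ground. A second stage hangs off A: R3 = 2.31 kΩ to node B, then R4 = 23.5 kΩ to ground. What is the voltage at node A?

V_A ≈ 26.3 mV

Node A sees R2 in parallel with the series input of stage 2, R3 + R4 = 25.81 kΩ.
R2 ‖ (R3+R4) = 10.78 kΩ.
So V_A = 31.3 × 0.8402 = 26.30 mV.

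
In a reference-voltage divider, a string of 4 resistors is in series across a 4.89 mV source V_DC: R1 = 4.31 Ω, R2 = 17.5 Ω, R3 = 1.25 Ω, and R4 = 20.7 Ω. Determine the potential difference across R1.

ΣR = 4.31 + 17.5 + 1.25 + 20.7 = 43.76 Ω.
Voltage divider: V = V_DC · (4.310 / 43.76) = 4.89 × 0.09849 = 0.4816 mV.

V ≈ 0.482 mV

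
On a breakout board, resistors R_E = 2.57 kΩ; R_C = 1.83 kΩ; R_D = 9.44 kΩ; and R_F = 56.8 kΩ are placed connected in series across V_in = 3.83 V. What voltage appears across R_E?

V ≈ 0.139 V

ΣR = 2.57 + 1.83 + 9.44 + 56.8 = 70.64 kΩ.
Voltage divider: V = V_in · (2.570 / 70.64) = 3.83 × 0.03638 = 0.1393 V.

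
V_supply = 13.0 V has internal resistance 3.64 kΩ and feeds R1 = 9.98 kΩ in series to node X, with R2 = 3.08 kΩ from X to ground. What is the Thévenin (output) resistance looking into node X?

R_th ≈ 2.51 kΩ

R1' = 3.64 + 9.98 = 13.62 kΩ (source resistance + R1).
Zeroing V_supply shorts the top of R1' to ground, so R_th = R1' ‖ R2 = 2.512 kΩ.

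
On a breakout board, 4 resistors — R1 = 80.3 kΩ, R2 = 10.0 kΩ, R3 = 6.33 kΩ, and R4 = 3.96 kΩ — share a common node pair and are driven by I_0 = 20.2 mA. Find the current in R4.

Conductances: ΣG = 1/80.3 + 1/10.0 + 1/6.33 + 1/3.96 = 0.5230 (1/kΩ).
By the current-divider rule, I = I_0 · G_k/ΣG = 20.2 × 0.4829 = 9.754 mA.

I ≈ 9.75 mA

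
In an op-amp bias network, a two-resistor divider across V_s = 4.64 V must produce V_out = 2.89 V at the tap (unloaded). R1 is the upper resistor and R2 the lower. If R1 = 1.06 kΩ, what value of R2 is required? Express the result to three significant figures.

R2 ≈ 1.75 kΩ

The divider ratio is R2/(R1+R2) = 2.89/4.64 = 0.6228.
So R2 = R1 · V_out/(V_s − V_out) = 1.06 × 2.89/(4.64 − 2.89) = 1.06 × 1.651 = 1.751 kΩ.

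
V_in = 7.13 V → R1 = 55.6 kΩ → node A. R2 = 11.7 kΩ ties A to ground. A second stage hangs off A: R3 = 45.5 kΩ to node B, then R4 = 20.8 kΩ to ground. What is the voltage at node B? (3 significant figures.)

Looking into the second stage from A: R3 + R4 = 66.30 kΩ appears in parallel with R2.
Effective lower resistance at A: R2 ‖ 66.30 = 9.945 kΩ.
V_A = 7.13 × 9.945/(55.6 + 9.945) = 1.082 V.
Then the unloaded second divider: V_B = V_A × R4/(R3+R4) = 1.082 × 0.3137 = 0.3394 V.

V_B ≈ 0.339 V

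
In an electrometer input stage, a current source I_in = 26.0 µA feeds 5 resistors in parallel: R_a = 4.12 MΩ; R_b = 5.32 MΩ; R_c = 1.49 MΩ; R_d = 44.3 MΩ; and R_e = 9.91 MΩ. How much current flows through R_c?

I ≈ 14.2 µA

Conductances: ΣG = 1/4.12 + 1/5.32 + 1/1.49 + 1/44.3 + 1/9.91 = 1.225 (1/MΩ).
R_c takes the fraction G_k/ΣG = 0.6711/1.225 = 0.5477, so I = 26.0 × 0.5477 = 14.24 µA.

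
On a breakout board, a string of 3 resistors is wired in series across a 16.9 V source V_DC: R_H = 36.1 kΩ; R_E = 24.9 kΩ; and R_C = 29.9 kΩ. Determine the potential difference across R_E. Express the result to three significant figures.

V ≈ 4.63 V

Series total: ΣR = 36.1 + 24.9 + 29.9 = 90.90 kΩ.
By the voltage-divider rule, V = 16.9 × 24.90/90.90 = 4.629 V.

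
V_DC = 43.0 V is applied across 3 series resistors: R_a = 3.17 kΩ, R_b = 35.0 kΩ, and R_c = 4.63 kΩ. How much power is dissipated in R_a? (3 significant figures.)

Series current I = V_DC/ΣR = 43.0/42.80 = 1.005 mA.
P = I²R = 1.009 × 3.17 = 3.200 mW.

P ≈ 3.20 mW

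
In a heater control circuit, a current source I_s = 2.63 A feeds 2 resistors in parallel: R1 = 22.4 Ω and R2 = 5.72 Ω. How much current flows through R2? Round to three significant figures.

With just two branches, the current splits inversely with resistance.
So I = 2.63 × 22.4/28.12 = 2.095 A.

I ≈ 2.10 A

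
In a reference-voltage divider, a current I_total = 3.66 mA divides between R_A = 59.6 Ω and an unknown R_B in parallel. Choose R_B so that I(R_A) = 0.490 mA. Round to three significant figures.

Two-branch current divider: I_A = I_total · R_B/(R_A + R_B).
0.490/3.66 = R_B/(R_A + R_B) → R_B = R_A · (0.1339)/(1 − 0.1339) = 59.6 × 0.1546 = 9.213 Ω.

R_B ≈ 9.21 Ω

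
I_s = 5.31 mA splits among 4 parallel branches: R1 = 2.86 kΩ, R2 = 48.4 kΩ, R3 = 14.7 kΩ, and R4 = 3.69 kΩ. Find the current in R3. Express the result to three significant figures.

Conductances: ΣG = 1/2.86 + 1/48.4 + 1/14.7 + 1/3.69 = 0.7093 (1/kΩ).
Current divider: I(R3) = I_s · G_k/ΣG = 5.31 × (0.06803/0.7093) = 5.31 × 0.09590 = 0.5092 mA.

I ≈ 0.509 mA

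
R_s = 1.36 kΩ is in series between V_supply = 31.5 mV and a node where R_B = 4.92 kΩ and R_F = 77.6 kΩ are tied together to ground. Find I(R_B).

Equivalent of the parallel group: R_p = 4.627 kΩ.
V_A = 31.5 × 4.627/5.987 = 24.34 mV.
Branch current I = V_A/R_B = 24.34/4.92 = 4.948 µA.
(Equivalently: I_total = 5.262 µA, then current-divider fraction G_k/ΣG = 0.9404.)

I ≈ 4.95 µA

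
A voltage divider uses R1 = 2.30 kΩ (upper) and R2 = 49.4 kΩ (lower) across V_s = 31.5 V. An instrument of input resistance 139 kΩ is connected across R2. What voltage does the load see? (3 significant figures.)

The load sits in parallel with R2, giving an effective lower resistance R2' = R2·R_L/(R2+R_L) = 36.45 kΩ.
Now apply the divider: V_out = 31.5 × 0.9406 = 29.63 V.

V_out ≈ 29.6 V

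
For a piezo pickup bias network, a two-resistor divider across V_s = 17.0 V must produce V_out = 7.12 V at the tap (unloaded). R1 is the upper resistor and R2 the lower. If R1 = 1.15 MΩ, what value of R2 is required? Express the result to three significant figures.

V_out/V_s = R2/(R1+R2) = 0.4188.
So R2 = R1 · V_out/(V_s − V_out) = 1.15 × 7.12/(17.0 − 7.12) = 1.15 × 0.7206 = 0.8287 MΩ.

R2 ≈ 0.829 MΩ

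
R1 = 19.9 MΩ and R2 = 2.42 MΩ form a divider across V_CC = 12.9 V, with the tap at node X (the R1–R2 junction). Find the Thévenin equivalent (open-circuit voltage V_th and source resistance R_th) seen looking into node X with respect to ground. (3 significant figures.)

V_th ≈ 1.40 V, R_th ≈ 2.16 MΩ

V_th is the unloaded tap voltage: V_CC · R2/(R1+R2) = 12.9 × 0.1084 = 1.399 V.
Looking into X with the source shorted: R_th = R1·R2/(R1+R2) = 19.90 × 2.42/22.32 = 2.158 MΩ.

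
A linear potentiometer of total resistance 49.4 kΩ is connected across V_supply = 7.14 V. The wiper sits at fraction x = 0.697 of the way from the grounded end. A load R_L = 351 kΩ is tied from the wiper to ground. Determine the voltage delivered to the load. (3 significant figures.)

V_out ≈ 4.83 V

Split the track: R_lower = x·R_p = 34.43 kΩ, R_upper = (1−x)·R_p = 14.97 kΩ.
Lower segment in parallel with the load: 34.43 ‖ 351 = 31.36 kΩ.
Loaded-divider output: V_out = 7.14 × 0.6769 = 4.833 V.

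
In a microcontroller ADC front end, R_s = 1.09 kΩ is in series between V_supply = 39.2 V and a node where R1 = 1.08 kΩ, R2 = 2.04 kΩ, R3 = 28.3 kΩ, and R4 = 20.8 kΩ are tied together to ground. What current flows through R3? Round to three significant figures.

I ≈ 0.526 mA

Combine the parallel branches: R_p = (1/1.08 + 1/2.04 + 1/28.3 + 1/20.8)⁻¹ = 0.6669 kΩ.
Node voltage V_A = V_supply · R_p/(R_s + R_p) = 39.2 × 0.3796 = 14.88 V.
Branch current I = V_A/R3 = 14.88/28.3 = 0.5258 mA.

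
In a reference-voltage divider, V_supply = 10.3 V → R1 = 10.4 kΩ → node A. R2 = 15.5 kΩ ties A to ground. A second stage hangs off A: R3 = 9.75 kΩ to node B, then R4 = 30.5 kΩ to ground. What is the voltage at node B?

V_B ≈ 4.05 V

Node A sees R2 in parallel with the series input of stage 2, R3 + R4 = 40.25 kΩ.
R2 ‖ (R3+R4) = 11.19 kΩ.
So V_A = 10.3 × 0.5183 = 5.339 V.
Stage 2 is unloaded, so V_B = V_A · R4/(R3+R4) = 5.339 × 30.5/40.25 = 4.045 V.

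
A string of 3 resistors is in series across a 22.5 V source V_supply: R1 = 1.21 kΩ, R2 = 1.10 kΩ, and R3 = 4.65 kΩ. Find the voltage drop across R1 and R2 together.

V ≈ 7.47 V

Total series resistance ΣR = 1.21 + 1.10 + 4.65 = 6.960 kΩ.
R_{R1..R2} = 1.21 + 1.10 = 2.310 kΩ.
Voltage divider: V = V_supply · (2.310 / 6.960) = 22.5 × 0.3319 = 7.468 V.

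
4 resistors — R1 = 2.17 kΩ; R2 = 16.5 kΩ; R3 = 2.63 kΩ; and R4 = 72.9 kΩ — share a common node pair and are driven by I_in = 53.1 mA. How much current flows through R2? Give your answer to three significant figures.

Conductances: ΣG = 1/2.17 + 1/16.5 + 1/2.63 + 1/72.9 = 0.9154 (1/kΩ).
Current divider: I(R2) = I_in · G_k/ΣG = 53.1 × (0.06061/0.9154) = 53.1 × 0.06621 = 3.516 mA.

I ≈ 3.52 mA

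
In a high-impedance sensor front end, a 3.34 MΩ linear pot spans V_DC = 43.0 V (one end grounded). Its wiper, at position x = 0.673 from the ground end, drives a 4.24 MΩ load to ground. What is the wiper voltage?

The pot divides into 1.092 MΩ above the wiper and 2.248 MΩ below.
R_L loads the lower segment: effective lower R = 1.469 MΩ.
V_out = 43.0 × 1.469/(1.092 + 1.469) = 24.66 V.

V_out ≈ 24.7 V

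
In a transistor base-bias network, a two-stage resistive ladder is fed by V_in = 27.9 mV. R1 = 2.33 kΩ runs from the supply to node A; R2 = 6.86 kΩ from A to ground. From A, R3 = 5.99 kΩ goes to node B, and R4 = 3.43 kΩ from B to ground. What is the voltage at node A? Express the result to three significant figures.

Node A sees R2 in parallel with the series input of stage 2, R3 + R4 = 9.420 kΩ.
Effective lower resistance at A: R2 ‖ 9.420 = 3.969 kΩ.
So V_A = 27.9 × 0.6301 = 17.58 mV.

V_A ≈ 17.6 mV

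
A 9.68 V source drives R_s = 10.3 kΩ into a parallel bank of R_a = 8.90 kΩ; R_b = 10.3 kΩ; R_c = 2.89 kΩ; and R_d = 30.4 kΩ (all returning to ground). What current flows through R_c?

Combine the parallel branches: R_p = (1/8.90 + 1/10.3 + 1/2.89 + 1/30.4)⁻¹ = 1.700 kΩ.
V_A = 9.68 × 1.700/12.00 = 1.371 V.
Branch current I = V_A/R_c = 1.371/2.89 = 0.4744 mA.
(Equivalently: I_total = 0.8067 mA, then current-divider fraction G_k/ΣG = 0.5881.)

I ≈ 0.474 mA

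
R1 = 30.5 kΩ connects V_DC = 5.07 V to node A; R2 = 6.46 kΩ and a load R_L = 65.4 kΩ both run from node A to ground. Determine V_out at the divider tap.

The load sits in parallel with R2, giving an effective lower resistance R2' = R2·R_L/(R2+R_L) = 5.879 kΩ.
Then V_out = V_DC · R2'/(R1 + R2') = 5.07 × 5.879/36.38 = 0.8194 V.

V_out ≈ 0.819 V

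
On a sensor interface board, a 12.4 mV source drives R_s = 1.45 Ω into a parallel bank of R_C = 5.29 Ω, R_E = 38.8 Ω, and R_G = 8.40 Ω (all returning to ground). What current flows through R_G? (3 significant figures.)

Parallel bank: R_p = 1/(1/5.29 + 1/38.8 + 1/8.40) = 2.995 Ω.
V_A = 12.4 × 2.995/4.445 = 8.355 mV.
I(R_G) = V_A / R_G = 8.355/8.40 = 0.9947 mA.

I ≈ 0.995 mA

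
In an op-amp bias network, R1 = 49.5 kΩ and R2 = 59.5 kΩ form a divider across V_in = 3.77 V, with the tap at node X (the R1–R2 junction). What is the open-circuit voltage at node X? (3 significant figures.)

V_th ≈ 2.06 V

V_th is the unloaded tap voltage: V_in · R2/(R1+R2) = 3.77 × 0.5459 = 2.058 V.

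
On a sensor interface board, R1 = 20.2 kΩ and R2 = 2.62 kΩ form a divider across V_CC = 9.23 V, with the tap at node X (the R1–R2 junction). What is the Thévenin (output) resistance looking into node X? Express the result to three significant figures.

Zeroing V_CC shorts the top of R1 to ground, so R_th = R1 ‖ R2 = 2.319 kΩ.

R_th ≈ 2.32 kΩ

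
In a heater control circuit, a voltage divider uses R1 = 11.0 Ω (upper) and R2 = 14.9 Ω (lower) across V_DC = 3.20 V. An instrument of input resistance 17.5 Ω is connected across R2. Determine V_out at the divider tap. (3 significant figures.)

V_out ≈ 1.35 V

R2 ‖ R_L = (14.9 × 17.5)/(14.9 + 17.5) = 8.048 Ω.
Then V_out = V_DC · R2'/(R1 + R2') = 3.20 × 8.048/19.05 = 1.352 V.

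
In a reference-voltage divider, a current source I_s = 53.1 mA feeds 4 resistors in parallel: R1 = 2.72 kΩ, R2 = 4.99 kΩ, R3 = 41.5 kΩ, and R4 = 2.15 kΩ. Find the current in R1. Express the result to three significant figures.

Total conductance ΣG = 1/2.72 + 1/4.99 + 1/41.5 + 1/2.15 = 1.057 (units of 1/kΩ).
By the current-divider rule, I = I_s · G_k/ΣG = 53.1 × 0.3477 = 18.46 mA.

I ≈ 18.5 mA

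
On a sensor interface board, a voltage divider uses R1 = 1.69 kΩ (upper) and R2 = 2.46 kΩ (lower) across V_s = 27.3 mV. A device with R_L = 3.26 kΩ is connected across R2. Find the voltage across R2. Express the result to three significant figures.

The load sits in parallel with R2, giving an effective lower resistance R2' = R2·R_L/(R2+R_L) = 1.402 kΩ.
Voltage divider with the loaded lower leg: V_out = 27.3 × 1.402/(1.69 + 1.402) = 27.3 × 0.4534 = 12.38 mV.
(Unloaded it would be 16.2 mV; the load pulls it down.)

V_out ≈ 12.4 mV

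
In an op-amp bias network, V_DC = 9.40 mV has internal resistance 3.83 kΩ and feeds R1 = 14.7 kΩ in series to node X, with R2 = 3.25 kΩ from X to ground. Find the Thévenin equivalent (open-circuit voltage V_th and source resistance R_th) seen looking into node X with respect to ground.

V_th ≈ 1.40 mV, R_th ≈ 2.77 kΩ

R1' = 3.83 + 14.7 = 18.53 kΩ (source resistance + R1).
With X open, the divider is unloaded: V_th = 9.40 × 3.25/21.78 = 1.403 mV.
Zeroing V_DC shorts the top of R1' to ground, so R_th = R1' ‖ R2 = 2.765 kΩ.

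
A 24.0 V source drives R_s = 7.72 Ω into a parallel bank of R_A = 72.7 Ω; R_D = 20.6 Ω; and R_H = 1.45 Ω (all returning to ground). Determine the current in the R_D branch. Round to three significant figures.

Equivalent of the parallel group: R_p = 1.330 Ω.
Node voltage V_A = V_s · R_p/(R_s + R_p) = 24.0 × 0.1469 = 3.527 V.
I(R_D) = V_A / R_D = 3.527/20.6 = 0.1712 A.

I ≈ 0.171 A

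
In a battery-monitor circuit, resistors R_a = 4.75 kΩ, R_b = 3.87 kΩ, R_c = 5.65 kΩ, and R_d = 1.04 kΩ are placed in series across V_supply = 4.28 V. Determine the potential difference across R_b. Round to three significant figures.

V ≈ 1.08 V

Series total: ΣR = 4.75 + 3.87 + 5.65 + 1.04 = 15.31 kΩ.
Voltage divider: V = V_supply · (3.870 / 15.31) = 4.28 × 0.2528 = 1.082 V.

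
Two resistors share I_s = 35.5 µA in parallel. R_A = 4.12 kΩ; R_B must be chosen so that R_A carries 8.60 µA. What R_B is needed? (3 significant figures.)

R_B ≈ 1.32 kΩ

Two-branch current divider: I_A = I_s · R_B/(R_A + R_B).
With f = 0.2423, R_B = R_A · f/(1−f) = 4.12 × 0.3197 = 1.317 kΩ.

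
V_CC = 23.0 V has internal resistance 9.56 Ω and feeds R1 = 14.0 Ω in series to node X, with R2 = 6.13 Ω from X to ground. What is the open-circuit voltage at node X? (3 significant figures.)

V_th ≈ 4.75 V

R1' = 9.56 + 14.0 = 23.56 Ω (source resistance + R1).
With X open, the divider is unloaded: V_th = 23.0 × 6.13/29.69 = 4.749 V.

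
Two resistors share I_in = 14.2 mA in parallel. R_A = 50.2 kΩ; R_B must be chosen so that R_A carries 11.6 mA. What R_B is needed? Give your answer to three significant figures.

R_B ≈ 224 kΩ

Two-branch current divider: I_A = I_in · R_B/(R_A + R_B).
11.6/14.2 = R_B/(R_A + R_B) → R_B = R_A · (0.8169)/(1 − 0.8169) = 50.2 × 4.462 = 224.0 kΩ.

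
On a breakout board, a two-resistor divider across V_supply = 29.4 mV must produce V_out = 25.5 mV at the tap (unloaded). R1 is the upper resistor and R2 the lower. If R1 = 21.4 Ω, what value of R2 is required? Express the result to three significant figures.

Required fraction k = V_out/V_supply = 0.8673.
R2 = R1 · 0.8673/(1 − 0.8673) = 139.9 Ω.

R2 ≈ 140 Ω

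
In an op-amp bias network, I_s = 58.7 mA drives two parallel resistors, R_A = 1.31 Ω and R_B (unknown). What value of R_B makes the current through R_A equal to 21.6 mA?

The fraction through R_A equals R_B/(R_A+R_B).
21.6/58.7 = R_B/(R_A + R_B) → R_B = R_A · (0.3680)/(1 − 0.3680) = 1.31 × 0.5822 = 0.7627 Ω.

R_B ≈ 0.763 Ω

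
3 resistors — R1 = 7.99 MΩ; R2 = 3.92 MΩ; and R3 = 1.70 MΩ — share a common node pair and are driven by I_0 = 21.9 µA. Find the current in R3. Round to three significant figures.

Total conductance ΣG = 1/7.99 + 1/3.92 + 1/1.70 = 0.9685 (units of 1/MΩ).
By the current-divider rule, I = I_0 · G_k/ΣG = 21.9 × 0.6074 = 13.30 µA.

I ≈ 13.3 µA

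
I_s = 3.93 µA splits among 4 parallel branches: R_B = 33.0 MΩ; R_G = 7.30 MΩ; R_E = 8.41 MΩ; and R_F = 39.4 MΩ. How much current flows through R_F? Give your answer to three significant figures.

I ≈ 0.320 µA

Conductances: ΣG = 1/33.0 + 1/7.30 + 1/8.41 + 1/39.4 = 0.3116 (1/MΩ).
By the current-divider rule, I = I_s · G_k/ΣG = 3.93 × 0.08146 = 0.3201 µA.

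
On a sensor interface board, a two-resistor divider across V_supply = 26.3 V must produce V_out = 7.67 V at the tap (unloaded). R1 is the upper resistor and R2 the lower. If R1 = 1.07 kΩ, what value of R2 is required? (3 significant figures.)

Required fraction k = V_out/V_supply = 0.2916.
R2 = R1 · 0.2916/(1 − 0.2916) = 0.4405 kΩ.

R2 ≈ 0.441 kΩ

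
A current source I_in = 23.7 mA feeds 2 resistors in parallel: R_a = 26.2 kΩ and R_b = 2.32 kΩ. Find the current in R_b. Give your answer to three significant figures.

I ≈ 21.8 mA

Two-branch current divider: I_k = I_in · R_other/(R_1 + R_2).
I(R_b) = 23.7 × 26.2/(26.2 + 2.32) = 23.7 × 0.9187 = 21.77 mA.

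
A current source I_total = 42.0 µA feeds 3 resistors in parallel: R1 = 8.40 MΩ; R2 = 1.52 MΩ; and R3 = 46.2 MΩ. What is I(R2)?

I ≈ 34.6 µA

ΣG = 1/8.40 + 1/1.52 + 1/46.2 = 0.7986.
By the current-divider rule, I = I_total · G_k/ΣG = 42.0 × 0.8238 = 34.60 µA.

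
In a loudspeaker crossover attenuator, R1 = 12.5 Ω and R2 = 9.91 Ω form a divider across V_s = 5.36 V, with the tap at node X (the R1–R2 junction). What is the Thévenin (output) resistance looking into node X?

Looking into X with the source shorted: R_th = R1·R2/(R1+R2) = 12.50 × 9.91/22.41 = 5.528 Ω.

R_th ≈ 5.53 Ω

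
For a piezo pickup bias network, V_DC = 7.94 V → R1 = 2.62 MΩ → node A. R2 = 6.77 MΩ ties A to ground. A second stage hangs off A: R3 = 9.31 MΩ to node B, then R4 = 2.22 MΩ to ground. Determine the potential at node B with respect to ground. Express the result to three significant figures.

V_B ≈ 0.947 V

Node A sees R2 in parallel with the series input of stage 2, R3 + R4 = 11.53 MΩ.
Effective lower resistance at A: R2 ‖ 11.53 = 4.265 MΩ.
So V_A = 7.94 × 0.6195 = 4.919 V.
V_B = V_A × 0.1925 = 0.9471 V.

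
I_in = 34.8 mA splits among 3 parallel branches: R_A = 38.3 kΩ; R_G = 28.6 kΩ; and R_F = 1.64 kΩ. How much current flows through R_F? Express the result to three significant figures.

Conductances: ΣG = 1/38.3 + 1/28.6 + 1/1.64 = 0.6708 (1/kΩ).
R_F takes the fraction G_k/ΣG = 0.6098/0.6708 = 0.9090, so I = 34.8 × 0.9090 = 31.63 mA.

I ≈ 31.6 mA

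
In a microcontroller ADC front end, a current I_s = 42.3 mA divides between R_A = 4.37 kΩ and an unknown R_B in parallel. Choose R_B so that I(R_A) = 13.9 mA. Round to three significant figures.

In a two-way split, I_A/I_s = R_B/(R_A + R_B).
With f = 0.3286, R_B = R_A · f/(1−f) = 4.37 × 0.4894 = 2.139 kΩ.

R_B ≈ 2.14 kΩ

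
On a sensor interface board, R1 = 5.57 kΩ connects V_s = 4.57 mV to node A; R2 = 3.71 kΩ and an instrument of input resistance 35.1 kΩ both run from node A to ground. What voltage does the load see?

V_out ≈ 1.72 mV

R2 ‖ R_L = (3.71 × 35.1)/(3.71 + 35.1) = 3.355 kΩ.
Now apply the divider: V_out = 4.57 × 0.3759 = 1.718 mV.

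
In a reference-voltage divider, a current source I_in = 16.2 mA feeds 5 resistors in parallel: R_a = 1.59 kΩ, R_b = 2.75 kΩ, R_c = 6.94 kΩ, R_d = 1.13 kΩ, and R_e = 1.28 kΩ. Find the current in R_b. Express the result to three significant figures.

Conductances: ΣG = 1/1.59 + 1/2.75 + 1/6.94 + 1/1.13 + 1/1.28 = 2.803 (1/kΩ).
R_b takes the fraction G_k/ΣG = 0.3636/2.803 = 0.1297, so I = 16.2 × 0.1297 = 2.102 mA.

I ≈ 2.10 mA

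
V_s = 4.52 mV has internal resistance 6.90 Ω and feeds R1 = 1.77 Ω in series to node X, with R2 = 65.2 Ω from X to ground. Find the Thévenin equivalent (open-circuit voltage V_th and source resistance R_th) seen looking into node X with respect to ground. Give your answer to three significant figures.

R1' = 6.90 + 1.77 = 8.670 Ω (source resistance + R1).
Open-circuit (no load on X): V_th = V_s · R2/(R1' + R2) = 4.52 × 65.2/(8.670 + 65.2) = 3.989 mV.
Looking into X with the source shorted: R_th = R1'·R2/(R1'+R2) = 8.670 × 65.2/73.87 = 7.652 Ω.

V_th ≈ 3.99 mV, R_th ≈ 7.65 Ω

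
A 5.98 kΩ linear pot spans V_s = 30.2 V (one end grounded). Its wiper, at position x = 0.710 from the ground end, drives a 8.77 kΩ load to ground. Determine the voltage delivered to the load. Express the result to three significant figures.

V_out ≈ 18.8 V

The pot divides into 1.734 kΩ above the wiper and 4.246 kΩ below.
R_L loads the lower segment: effective lower R = 2.861 kΩ.
Loaded-divider output: V_out = 30.2 × 0.6226 = 18.80 V.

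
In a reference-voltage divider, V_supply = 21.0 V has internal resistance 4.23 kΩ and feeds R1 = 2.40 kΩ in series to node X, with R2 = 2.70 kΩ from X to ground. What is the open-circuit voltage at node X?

R1' = 4.23 + 2.40 = 6.630 kΩ (source resistance + R1).
With X open, the divider is unloaded: V_th = 21.0 × 2.70/9.330 = 6.077 V.

V_th ≈ 6.08 V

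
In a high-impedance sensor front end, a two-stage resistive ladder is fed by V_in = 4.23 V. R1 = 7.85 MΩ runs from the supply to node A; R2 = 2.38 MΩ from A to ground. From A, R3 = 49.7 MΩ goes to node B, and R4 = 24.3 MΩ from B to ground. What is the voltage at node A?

The second stage (R3 + R4 = 74.00 MΩ) loads node A in parallel with R2.
R2 ‖ (R3+R4) = 2.306 MΩ.
So V_A = 4.23 × 0.2270 = 0.9604 V.

V_A ≈ 0.960 V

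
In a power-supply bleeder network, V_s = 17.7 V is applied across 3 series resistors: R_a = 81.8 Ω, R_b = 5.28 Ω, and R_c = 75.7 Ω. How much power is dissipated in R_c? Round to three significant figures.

The common current is I = 17.7/162.8 = 0.1087 A.
P = I²R = 0.01182 × 75.7 = 0.8950 W.

P ≈ 0.895 W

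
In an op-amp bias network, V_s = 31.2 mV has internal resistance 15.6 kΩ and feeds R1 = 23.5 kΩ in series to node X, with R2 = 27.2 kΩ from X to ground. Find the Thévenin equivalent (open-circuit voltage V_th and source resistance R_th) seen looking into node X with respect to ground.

R1' = 15.6 + 23.5 = 39.10 kΩ (source resistance + R1).
With X open, the divider is unloaded: V_th = 31.2 × 27.2/66.30 = 12.80 mV.
With V_s suppressed (replaced by a short), R_th = R1' ‖ R2 = (39.10 × 27.2)/(39.10 + 27.2) = 16.04 kΩ.

V_th ≈ 12.8 mV, R_th ≈ 16.0 kΩ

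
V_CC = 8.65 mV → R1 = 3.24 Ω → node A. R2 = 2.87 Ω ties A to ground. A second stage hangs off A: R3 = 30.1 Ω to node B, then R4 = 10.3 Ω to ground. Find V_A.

V_A ≈ 3.92 mV

Node A sees R2 in parallel with the series input of stage 2, R3 + R4 = 40.40 Ω.
Effective lower resistance at A: R2 ‖ 40.40 = 2.680 Ω.
V_A = 8.65 × 2.680/(3.24 + 2.680) = 3.916 mV.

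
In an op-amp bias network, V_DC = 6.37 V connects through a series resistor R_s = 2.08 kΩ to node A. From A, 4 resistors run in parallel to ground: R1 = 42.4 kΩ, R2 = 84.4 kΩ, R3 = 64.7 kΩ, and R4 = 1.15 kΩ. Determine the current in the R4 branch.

I ≈ 1.90 mA

Combine the parallel branches: R_p = (1/42.4 + 1/84.4 + 1/64.7 + 1/1.15)⁻¹ = 1.086 kΩ.
V_A = 6.37 × 1.086/3.166 = 2.186 V.
Branch current I = V_A/R4 = 2.186/1.15 = 1.901 mA.
(Check via current divider: I_total = 2.012 mA; share G_k/ΣG = 0.9447 → same result.)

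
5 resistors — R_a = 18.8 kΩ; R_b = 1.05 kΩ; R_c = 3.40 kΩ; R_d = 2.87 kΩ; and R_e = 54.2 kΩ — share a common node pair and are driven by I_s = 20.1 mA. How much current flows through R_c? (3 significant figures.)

I ≈ 3.55 mA

Conductances: ΣG = 1/18.8 + 1/1.05 + 1/3.40 + 1/2.87 + 1/54.2 = 1.667 (1/kΩ).
R_c takes the fraction G_k/ΣG = 0.2941/1.667 = 0.1765, so I = 20.1 × 0.1765 = 3.547 mA.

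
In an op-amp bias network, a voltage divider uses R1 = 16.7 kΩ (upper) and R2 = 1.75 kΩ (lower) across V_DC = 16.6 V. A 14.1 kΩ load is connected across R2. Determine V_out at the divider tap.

The load sits in parallel with R2, giving an effective lower resistance R2' = R2·R_L/(R2+R_L) = 1.557 kΩ.
Voltage divider with the loaded lower leg: V_out = 16.6 × 1.557/(16.7 + 1.557) = 16.6 × 0.08527 = 1.416 V.

V_out ≈ 1.42 V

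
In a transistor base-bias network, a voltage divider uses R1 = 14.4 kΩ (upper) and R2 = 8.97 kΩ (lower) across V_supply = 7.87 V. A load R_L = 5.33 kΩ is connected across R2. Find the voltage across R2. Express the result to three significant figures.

V_out ≈ 1.48 V

R2 ‖ R_L = (8.97 × 5.33)/(8.97 + 5.33) = 3.343 kΩ.
Voltage divider with the loaded lower leg: V_out = 7.87 × 3.343/(14.4 + 3.343) = 7.87 × 0.1884 = 1.483 V.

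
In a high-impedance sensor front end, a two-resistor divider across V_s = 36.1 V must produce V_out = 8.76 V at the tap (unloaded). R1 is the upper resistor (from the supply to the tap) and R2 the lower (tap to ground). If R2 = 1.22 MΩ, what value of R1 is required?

Required fraction k = V_out/V_s = 0.2427.
So R1 = R2 · (V_s/V_out − 1) = 1.22 × (36.1/8.76 − 1) = 1.22 × 3.121 = 3.808 MΩ.

R1 ≈ 3.81 MΩ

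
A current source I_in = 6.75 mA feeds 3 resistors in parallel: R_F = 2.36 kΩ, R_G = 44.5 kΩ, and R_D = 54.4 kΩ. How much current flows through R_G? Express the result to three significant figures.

Conductances: ΣG = 1/2.36 + 1/44.5 + 1/54.4 = 0.4646 (1/kΩ).
R_G takes the fraction G_k/ΣG = 0.02247/0.4646 = 0.04837, so I = 6.75 × 0.04837 = 0.3265 mA.

I ≈ 0.326 mA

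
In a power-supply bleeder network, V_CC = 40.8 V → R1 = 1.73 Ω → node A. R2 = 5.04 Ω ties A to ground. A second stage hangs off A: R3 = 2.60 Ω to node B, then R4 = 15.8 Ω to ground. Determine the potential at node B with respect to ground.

Node A sees R2 in parallel with the series input of stage 2, R3 + R4 = 18.40 Ω.
R2 ‖ (R3+R4) = 3.956 Ω.
V_A = 40.8 × 3.956/(1.73 + 3.956) = 28.39 V.
Stage 2 is unloaded, so V_B = V_A · R4/(R3+R4) = 28.39 × 15.8/18.40 = 24.38 V.

V_B ≈ 24.4 V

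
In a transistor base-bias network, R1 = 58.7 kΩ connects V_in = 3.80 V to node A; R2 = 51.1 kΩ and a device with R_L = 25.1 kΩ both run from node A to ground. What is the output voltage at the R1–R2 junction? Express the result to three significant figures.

V_out ≈ 0.847 V

R2 ‖ R_L = (51.1 × 25.1)/(51.1 + 25.1) = 16.83 kΩ.
Voltage divider with the loaded lower leg: V_out = 3.80 × 16.83/(58.7 + 16.83) = 3.80 × 0.2228 = 0.8468 V.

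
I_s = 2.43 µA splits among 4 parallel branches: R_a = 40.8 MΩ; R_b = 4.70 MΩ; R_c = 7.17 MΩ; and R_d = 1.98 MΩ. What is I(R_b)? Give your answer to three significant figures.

I ≈ 0.586 µA

ΣG = 1/40.8 + 1/4.70 + 1/7.17 + 1/1.98 = 0.8818.
By the current-divider rule, I = I_s · G_k/ΣG = 2.43 × 0.2413 = 0.5863 µA.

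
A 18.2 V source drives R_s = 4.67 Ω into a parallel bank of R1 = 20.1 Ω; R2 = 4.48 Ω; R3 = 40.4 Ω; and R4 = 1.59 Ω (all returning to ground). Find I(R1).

Parallel bank: R_p = 1/(1/20.1 + 1/4.48 + 1/40.4 + 1/1.59) = 1.079 Ω.
V_A by voltage divider: V_A = 18.2 × 1.079/(4.67 + 1.079) = 3.416 V.
Branch current I = V_A/R1 = 3.416/20.1 = 0.1700 A.
(Equivalently: I_total = 3.166 A, then current-divider fraction G_k/ΣG = 0.05369.)

I ≈ 0.170 A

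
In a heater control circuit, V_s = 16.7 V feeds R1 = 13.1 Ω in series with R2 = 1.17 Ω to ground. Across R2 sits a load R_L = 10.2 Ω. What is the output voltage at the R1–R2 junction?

V_out ≈ 1.24 V

The load sits in parallel with R2, giving an effective lower resistance R2' = R2·R_L/(R2+R_L) = 1.050 Ω.
Now apply the divider: V_out = 16.7 × 0.07418 = 1.239 V.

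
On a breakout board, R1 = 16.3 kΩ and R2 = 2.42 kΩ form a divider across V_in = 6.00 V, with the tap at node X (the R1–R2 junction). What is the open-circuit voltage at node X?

V_th ≈ 0.776 V

Open-circuit (no load on X): V_th = V_in · R2/(R1 + R2) = 6.00 × 2.42/(16.30 + 2.42) = 0.7756 V.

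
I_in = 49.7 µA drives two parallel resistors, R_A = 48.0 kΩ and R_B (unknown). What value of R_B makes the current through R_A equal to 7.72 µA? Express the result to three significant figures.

In a two-way split, I_A/I_in = R_B/(R_A + R_B).
With f = 0.1553, R_B = R_A · f/(1−f) = 48.0 × 0.1839 = 8.827 kΩ.

R_B ≈ 8.83 kΩ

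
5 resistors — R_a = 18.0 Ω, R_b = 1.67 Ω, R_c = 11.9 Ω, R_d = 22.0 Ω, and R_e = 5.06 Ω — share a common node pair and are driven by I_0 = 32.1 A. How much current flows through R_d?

I ≈ 1.49 A

Total conductance ΣG = 1/18.0 + 1/1.67 + 1/11.9 + 1/22.0 + 1/5.06 = 0.9815 (units of 1/Ω).
R_d takes the fraction G_k/ΣG = 0.04545/0.9815 = 0.04631, so I = 32.1 × 0.04631 = 1.487 A.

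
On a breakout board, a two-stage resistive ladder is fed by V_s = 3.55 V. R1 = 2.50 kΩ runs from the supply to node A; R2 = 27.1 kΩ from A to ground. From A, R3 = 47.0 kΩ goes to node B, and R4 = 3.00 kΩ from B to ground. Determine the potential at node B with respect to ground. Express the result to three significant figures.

V_B ≈ 0.186 V

Node A sees R2 in parallel with the series input of stage 2, R3 + R4 = 50.00 kΩ.
R2 ‖ (R3+R4) = 17.57 kΩ.
First divider: V_A = V_s · 17.57/(2.50 + 17.57) = 3.108 V.
Then the unloaded second divider: V_B = V_A × R4/(R3+R4) = 3.108 × 0.06000 = 0.1865 V.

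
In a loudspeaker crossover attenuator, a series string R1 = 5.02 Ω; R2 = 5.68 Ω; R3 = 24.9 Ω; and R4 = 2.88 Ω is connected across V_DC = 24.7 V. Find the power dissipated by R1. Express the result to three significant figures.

P ≈ 2.07 W

Series current I = V_DC/ΣR = 24.7/38.48 = 0.6419 A.
V(R1) = I·R = 3.222 V; P = V·I = 3.222 × 0.6419 = 2.068 W.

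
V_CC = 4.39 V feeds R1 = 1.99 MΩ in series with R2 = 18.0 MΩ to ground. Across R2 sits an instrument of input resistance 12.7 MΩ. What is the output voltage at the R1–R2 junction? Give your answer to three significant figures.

First combine the lower leg with the load: R2 ‖ R_L = 7.446 MΩ.
Voltage divider with the loaded lower leg: V_out = 4.39 × 7.446/(1.99 + 7.446) = 4.39 × 0.7891 = 3.464 V.
(Unloaded it would be 3.95 V; the load pulls it down.)

V_out ≈ 3.46 V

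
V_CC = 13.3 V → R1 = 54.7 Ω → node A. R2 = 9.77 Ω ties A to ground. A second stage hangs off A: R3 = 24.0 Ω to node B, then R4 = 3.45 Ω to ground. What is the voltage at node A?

V_A ≈ 1.55 V

Looking into the second stage from A: R3 + R4 = 27.45 Ω appears in parallel with R2.
Effective lower resistance at A: R2 ‖ 27.45 = 7.205 Ω.
V_A = 13.3 × 7.205/(54.7 + 7.205) = 1.548 V.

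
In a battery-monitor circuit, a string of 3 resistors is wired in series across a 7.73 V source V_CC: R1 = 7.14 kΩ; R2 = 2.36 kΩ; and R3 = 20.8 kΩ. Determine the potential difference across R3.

ΣR = 7.14 + 2.36 + 20.8 = 30.30 kΩ.
By the voltage-divider rule, V = 7.73 × 20.80/30.30 = 5.306 V.

V ≈ 5.31 V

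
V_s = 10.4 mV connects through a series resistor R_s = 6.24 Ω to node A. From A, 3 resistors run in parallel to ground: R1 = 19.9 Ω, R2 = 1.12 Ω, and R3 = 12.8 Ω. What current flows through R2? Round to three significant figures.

Equivalent of the parallel group: R_p = 0.9792 Ω.
Node voltage V_A = V_s · R_p/(R_s + R_p) = 10.4 × 0.1356 = 1.411 mV.
I(R2) = V_A / R2 = 1.411/1.12 = 1.260 mA.

I ≈ 1.26 mA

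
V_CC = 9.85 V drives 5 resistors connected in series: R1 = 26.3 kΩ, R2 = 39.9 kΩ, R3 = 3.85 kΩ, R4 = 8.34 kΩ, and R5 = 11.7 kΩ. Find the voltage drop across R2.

V ≈ 4.36 V

Series total: ΣR = 26.3 + 39.9 + 3.85 + 8.34 + 11.7 = 90.09 kΩ.
By the voltage-divider rule, V = 9.85 × 39.90/90.09 = 4.362 V.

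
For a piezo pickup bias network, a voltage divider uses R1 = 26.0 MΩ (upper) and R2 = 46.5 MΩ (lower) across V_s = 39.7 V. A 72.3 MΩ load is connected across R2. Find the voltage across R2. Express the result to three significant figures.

V_out ≈ 20.7 V

The load sits in parallel with R2, giving an effective lower resistance R2' = R2·R_L/(R2+R_L) = 28.30 MΩ.
Now apply the divider: V_out = 39.7 × 0.5212 = 20.69 V.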